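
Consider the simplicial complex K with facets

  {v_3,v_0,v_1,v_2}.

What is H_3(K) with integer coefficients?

H_3 ≅ 0.

Take the total order v_0 < v_1 < v_2 < v_3 on the vertex set. Then K (dimension 3) consists of the simplices:

  0-simplices (4): [v_0], [v_1], [v_2], [v_3]
  1-simplices (6): [v_0,v_1], [v_0,v_2], [v_0,v_3], [v_1,v_2], [v_1,v_3], [v_2,v_3]
  2-simplices (4): [v_0,v_1,v_2], [v_0,v_1,v_3], [v_0,v_2,v_3], [v_1,v_2,v_3]
  3-simplices (1): [v_0,v_1,v_2,v_3]

giving chain groups C_0 ≅ Z^4, C_1 ≅ Z^6, C_2 ≅ Z^4, C_3 ≅ Z^1.

∂_1: C_1 → C_0 is given by ∂[p,q] = [q] − [p]. For instance
  ∂[v_0,v_2] = [v_2] − [v_0].
As a 4×6 matrix over Z this has rank 3, with invariant factors (1,1,1).

The boundary map ∂_2: C_2 → C_1 maps a triangle to the signed sum of its edges. For instance
  ∂[v_1,v_2,v_3] = [v_2,v_3] − [v_1,v_3] + [v_1,v_2],
  ∂[v_0,v_2,v_3] = [v_2,v_3] − [v_0,v_3] + [v_0,v_2].
As a 6×4 matrix over Z this has rank 3, with invariant factors (1,1,1).

The boundary map ∂_3: C_3 → C_2 sends each 3-simplex σ to the alternating sum Σ_i (−1)^i (σ with its i-th vertex removed). For instance
  ∂[v_0,v_1,v_2,v_3] = [v_1,v_2,v_3] − [v_0,v_2,v_3] + [v_0,v_1,v_3] − [v_0,v_1,v_2].
The 4×1 boundary matrix has rank 1 and Smith normal form diag(1).

Reading off H_k = ker ∂_k / im ∂_{k+1}:

  H_3: rank ker ∂_3 − rank ∂_4 = (1 − 1) − 0 = 0, and there is no ∂_4, so H_3 ≅ 0.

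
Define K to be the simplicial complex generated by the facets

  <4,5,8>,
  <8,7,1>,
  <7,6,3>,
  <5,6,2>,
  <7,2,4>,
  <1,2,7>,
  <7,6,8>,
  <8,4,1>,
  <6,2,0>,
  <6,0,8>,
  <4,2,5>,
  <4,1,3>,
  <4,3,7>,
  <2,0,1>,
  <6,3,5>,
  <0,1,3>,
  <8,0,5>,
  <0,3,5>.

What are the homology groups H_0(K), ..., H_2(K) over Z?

H_0 = Z,  H_1 = Z ⊕ Z/2Z,  H_2 = 0.

Take the total order 0 < 1 < 2 < 3 < 4 < 5 < 6 < 7 < 8 on the vertex set. Then K (dimension 2) consists of the simplices:

  0-simplices (9): [0], [1], [2], [3], [4], [5], [6], [7], [8]
  1-simplices (27): (27 of them)
  2-simplices (18): [0,1,2], [0,1,3], [0,2,6], [0,3,5], [0,5,8], [0,6,8], [1,2,7], [1,3,4], [1,4,8], [1,7,8], [2,4,5], [2,4,7], [2,5,6], [3,4,7], [3,5,6], [3,6,7], [4,5,8], [6,7,8]

Hence C_0 ≅ Z^9, C_1 ≅ Z^27, C_2 ≅ Z^18.

∂_1: C_1 → C_0 maps an edge to its endpoints' difference, ∂[p,q] = q − p. For instance
  ∂[6,8] = [8] − [6].
This gives a 9×27 integer matrix of rank 8; reducing to Smith normal form yields diagonal entries (1,1,1,1,1,1,1,1).

Boundary ∂_2: C_2 → C_1 sends each 2-simplex [p,q,r] to [q,r] − [p,r] + [p,q]. For instance
  ∂[0,3,5] = [3,5] − [0,5] + [0,3],
  ∂[0,6,8] = [6,8] − [0,8] + [0,6].
As a 27×18 matrix over Z this has rank 18, with invariant factors (1,1,1,1,1,1,1,1,1,1,1,1,1,1,1,1,1,2).

Reading off H_k = ker ∂_k / im ∂_{k+1}:

  H_0: rank C_0 − rank ∂_1 = 9 − 8 = 1, and the invariant factors of ∂_1 are all 1, so H_0 = Z.
  H_1: rank ker ∂_1 − rank ∂_2 = (27 − 8) − 18 = 1, and ∂_2 has invariant factor 2 > 1, so H_1 = Z ⊕ Z/2Z.
  H_2: rank ker ∂_2 − rank ∂_3 = (18 − 18) − 0 = 0, and there is no ∂_3, so H_2 = 0.

As a check, the Euler characteristic is 9 − 27 + 18 = 0, which agrees with 1 − 1 + 0 = 0.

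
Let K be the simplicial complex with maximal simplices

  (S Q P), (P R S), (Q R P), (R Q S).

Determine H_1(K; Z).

We work with the vertex ordering P < Q < R < S. The simplices of K, each written with vertices in increasing order, are:

  0-simplices (4): P, Q, R, S
  1-simplices (6): PQ, PR, PS, QR, QS, RS
  2-simplices (4): PQR, PQS, PRS, QRS

Hence C_0 ≅ Z^4, C_1 ≅ Z^6, C_2 ≅ Z^4.

Boundary ∂_1: C_1 → C_0 sends each edge [p,q] (with p < q) to q − p. For instance
  ∂QS = S − Q.
The 4×6 boundary matrix has rank 3 and Smith normal form diag(1,1,1).

∂_2: C_2 → C_1 sends each 2-simplex [p,q,r] to [q,r] − [p,r] + [p,q]. For instance
  ∂QRS = RS − QS + QR,
  ∂PQR = QR − PR + PQ.
This gives a 6×4 integer matrix of rank 3; reducing to Smith normal form yields diagonal entries (1,1,1).

From H_k ≅ ker(∂_k) / im(∂_{k+1}) we obtain:

  H_1: rank ker ∂_1 − rank ∂_2 = (6 − 3) − 3 = 0, and the invariant factors of ∂_2 are all 1, so H_1 ≅ 0.

(K is a triangulation of the 2-sphere S^2.)

H_1 ≅ 0.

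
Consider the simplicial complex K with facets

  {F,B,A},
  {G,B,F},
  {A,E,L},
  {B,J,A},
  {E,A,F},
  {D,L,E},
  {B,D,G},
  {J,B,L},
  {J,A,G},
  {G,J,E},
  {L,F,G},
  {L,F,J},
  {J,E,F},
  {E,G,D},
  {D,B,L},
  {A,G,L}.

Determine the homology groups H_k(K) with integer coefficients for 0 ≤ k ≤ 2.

Fix the vertex order A < B < D < E < F < G < J < L and write every simplex with vertices in increasing order. Then dim K = 2 and the simplices of K are:

  0-simplices (8): A, B, D, E, F, G, J, L
  1-simplices (24): AB, AE, AF, AG, AJ, AL, BD, BF, BG, BJ, BL, DE, DG, DL, EF, EG, EJ, EL, FG, FJ, FL, GJ, GL, JL
  2-simplices (16): ABF, ABJ, AEF, AEL, AGJ, AGL, BDG, BDL, BFG, BJL, DEG, DEL, EFJ, EGJ, FGL, FJL

so the chain groups are C_0 ≅ Z^8, C_1 ≅ Z^24, C_2 ≅ Z^16.

Boundary ∂_1: C_1 → C_0 sends each edge [p,q] (with p < q) to q − p.
This gives a 8×24 integer matrix of rank 7; reducing to Smith normal form yields diagonal entries (1,1,1,1,1,1,1).

The boundary map ∂_2: C_2 → C_1 acts by ∂[p,q,r] = [q,r] − [p,r] + [p,q]. For instance
  ∂DEL = EL − DL + DE,
  ∂ABJ = BJ − AJ + AB.
This gives a 24×16 integer matrix of rank 15; reducing to Smith normal form yields diagonal entries (1,1,1,1,1,1,1,1,1,1,1,1,1,1,1).

Reading off H_k = ker ∂_k / im ∂_{k+1}:

  H_0: rank C_0 − rank ∂_1 = 8 − 7 = 1, and the invariant factors of ∂_1 are all 1, so H_0 = Z.
  H_1: rank ker ∂_1 − rank ∂_2 = (24 − 7) − 15 = 2, and the invariant factors of ∂_2 are all 1, so H_1 = Z^2.
  H_2: rank ker ∂_2 − rank ∂_3 = (16 − 15) − 0 = 1, and there is no ∂_3, so H_2 = Z.

As a check, the Euler characteristic is 8 − 24 + 16 = 0, which agrees with 1 − 2 + 1 = 0.

H_0 ≅ Z,  H_1 ≅ Z^2,  H_2 ≅ Z.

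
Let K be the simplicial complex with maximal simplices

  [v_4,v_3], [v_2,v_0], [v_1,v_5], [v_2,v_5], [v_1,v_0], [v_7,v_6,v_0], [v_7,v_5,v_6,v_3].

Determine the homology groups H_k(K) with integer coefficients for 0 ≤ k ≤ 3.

H_0 ≅ Z,  H_1 ≅ Z^2,  H_2 = 0,  H_3 = 0.

K has 8 vertices, 13 edges, 5 triangles, 1 3-simplex.
rank ∂_0 = 0, rank ∂_1 = 7 ⇒ b_0 = 8 − 0 − 7 = 1; all invariant factors of ∂_1 are 1 so no torsion. So H_0 ≅ Z.
rank ∂_1 = 7, rank ∂_2 = 4 ⇒ b_1 = 13 − 7 − 4 = 2; all invariant factors of ∂_2 are 1 so no torsion. So H_1 ≅ Z^2.
rank ∂_2 = 4, rank ∂_3 = 1 ⇒ b_2 = 5 − 4 − 1 = 0; all invariant factors of ∂_3 are 1 so no torsion. So H_2 ≅ 0.
rank ∂_3 = 1, rank ∂_4 = 0 ⇒ b_3 = 1 − 1 − 0 = 0. So H_3 ≅ 0.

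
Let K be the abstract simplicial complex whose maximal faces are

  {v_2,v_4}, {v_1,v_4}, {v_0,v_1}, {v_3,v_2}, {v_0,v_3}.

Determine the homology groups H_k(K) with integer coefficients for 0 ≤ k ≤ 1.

Fix the vertex order v_0 < v_1 < v_2 < v_3 < v_4 and write every simplex with vertices in increasing order. Then dim K = 1 and the simplices of K are:

  0-simplices (5): [v_0], [v_1], [v_2], [v_3], [v_4]
  1-simplices (5): [v_0,v_1], [v_0,v_3], [v_1,v_4], [v_2,v_3], [v_2,v_4]

giving chain groups C_0 ≅ Z^5, C_1 ≅ Z^5.

∂_1: C_1 → C_0 is given by ∂[p,q] = [q] − [p]. For instance
  ∂[v_0,v_1] = [v_1] − [v_0].
The resulting 5×5 matrix has rank 4, and its Smith normal form has invariant factors (1,1,1,1).

From H_k ≅ ker(∂_k) / im(∂_{k+1}) we obtain:

  H_0: rank C_0 − rank ∂_1 = 5 − 4 = 1, and the invariant factors of ∂_1 are all 1, so H_0 ≅ Z.
  H_1: rank ker ∂_1 − rank ∂_2 = (5 − 4) − 0 = 1, and there is no ∂_2, so H_1 ≅ Z.

H_0 = Z,  H_1 = Z.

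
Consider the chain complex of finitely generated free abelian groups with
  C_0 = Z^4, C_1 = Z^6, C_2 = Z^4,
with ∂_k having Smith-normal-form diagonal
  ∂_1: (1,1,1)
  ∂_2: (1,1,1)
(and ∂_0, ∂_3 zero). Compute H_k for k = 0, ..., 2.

H_0: b_0 = 4 − 0 − 3 = 1; torsion from ∂_1 factors > 1: none. So H_0 ≅ Z.
H_1: b_1 = 6 − 3 − 3 = 0; torsion from ∂_2 factors > 1: none. So H_1 ≅ 0.
H_2: b_2 = 4 − 3 − 0 = 1; torsion from ∂_3 factors > 1: none. So H_2 ≅ Z.

H_0 ≅ Z,  H_1 = 0,  H_2 ≅ Z.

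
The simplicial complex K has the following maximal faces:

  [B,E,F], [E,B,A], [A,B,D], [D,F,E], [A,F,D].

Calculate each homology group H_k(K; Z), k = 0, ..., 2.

We work with the vertex ordering A < B < D < E < F. The simplices of K, each written with vertices in increasing order, are:

  0-simplices (5): A, B, D, E, F
  1-simplices (10): AB, AD, AE, AF, BD, BE, BF, DE, DF, EF
  2-simplices (5): ABD, ABE, ADF, BEF, DEF

giving chain groups C_0 ≅ Z^5, C_1 ≅ Z^10, C_2 ≅ Z^5.

The boundary map ∂_1: C_1 → C_0 is given by ∂[p,q] = [q] − [p].
The resulting 5×10 matrix has rank 4, and its Smith normal form has invariant factors (1,1,1,1).

∂_2: C_2 → C_1 sends each 2-simplex [p,q,r] to [q,r] − [p,r] + [p,q]. For instance
  ∂ABD = BD − AD + AB,
  ∂BEF = EF − BF + BE.
The resulting 10×5 matrix has rank 5, and its Smith normal form has invariant factors (1,1,1,1,1).

Reading off H_k = ker ∂_k / im ∂_{k+1}:

  H_0: rank C_0 − rank ∂_1 = 5 − 4 = 1, and the invariant factors of ∂_1 are all 1, so H_0 = Z.
  H_1: rank ker ∂_1 − rank ∂_2 = (10 − 4) − 5 = 1, and the invariant factors of ∂_2 are all 1, so H_1 = Z.
  H_2: rank ker ∂_2 − rank ∂_3 = (5 − 5) − 0 = 0, and there is no ∂_3, so H_2 = 0.

As a check, the Euler characteristic is 5 − 10 + 5 = 0, which agrees with 1 − 1 + 0 = 0.

H_0 = Z,  H_1 = Z,  H_2 = 0.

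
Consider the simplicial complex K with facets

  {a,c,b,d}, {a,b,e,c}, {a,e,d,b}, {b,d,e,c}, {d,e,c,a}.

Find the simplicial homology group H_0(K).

Order the vertices as a < b < c < d < e. Listing each simplex with vertices in this order, K has dimension 3 with simplices:

  0-simplices (5): a, b, c, d, e
  1-simplices (10): ab, ac, ad, ae, bc, bd, be, cd, ce, de
  2-simplices (10): abc, abd, abe, acd, ace, ade, bcd, bce, bde, cde
  3-simplices (5): abcd, abce, abde, acde, bcde

Hence C_0 ≅ Z^5, C_1 ≅ Z^10, C_2 ≅ Z^10, C_3 ≅ Z^5.

∂_1: C_1 → C_0 maps an edge to its endpoints' difference, ∂[p,q] = q − p. For instance
  ∂ad = d − a.
As a 5×10 matrix over Z this has rank 4, with invariant factors (1,1,1,1).

The boundary map ∂_2: C_2 → C_1 acts by ∂[p,q,r] = [q,r] − [p,r] + [p,q]. For instance
  ∂cde = de − ce + cd,
  ∂abd = bd − ad + ab.
As a 10×10 matrix over Z this has rank 6, with invariant factors (1,1,1,1,1,1).

The boundary map ∂_3: C_3 → C_2 sends each 3-simplex σ to the alternating sum Σ_i (−1)^i (σ with its i-th vertex removed). For instance
  ∂bcde = cde − bde + bce − bcd,
  ∂abcd = bcd − acd + abd − abc.
As a 10×5 matrix over Z this has rank 4, with invariant factors (1,1,1,1).

Now H_k = ker ∂_k / im ∂_{k+1}, so:

  H_0: rank C_0 − rank ∂_1 = 5 − 4 = 1, and the invariant factors of ∂_1 are all 1, so H_0 = Z.

H_0 ≅ Z.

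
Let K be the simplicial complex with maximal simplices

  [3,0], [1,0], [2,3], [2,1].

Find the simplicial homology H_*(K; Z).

H_0 = Z,  H_1 = Z.

We work with the vertex ordering 0 < 1 < 2 < 3. The simplices of K, each written with vertices in increasing order, are:

  0-simplices (4): [0], [1], [2], [3]
  1-simplices (4): [0,1], [0,3], [1,2], [2,3]

so the chain groups are C_0 ≅ Z^4, C_1 ≅ Z^4.

∂_1: C_1 → C_0 is given by ∂[p,q] = [q] − [p].
As a 4×4 matrix over Z this has rank 3, with invariant factors (1,1,1).

Computing H_k = (kernel of ∂_k) / (image of ∂_{k+1}):

  H_0: rank C_0 − rank ∂_1 = 4 − 3 = 1, and the invariant factors of ∂_1 are all 1, so H_0 = Z.
  H_1: rank ker ∂_1 − rank ∂_2 = (4 − 3) − 0 = 1, and there is no ∂_2, so H_1 = Z.

As a check, the Euler characteristic is 4 − 4 = 0, which agrees with 1 − 1 = 0.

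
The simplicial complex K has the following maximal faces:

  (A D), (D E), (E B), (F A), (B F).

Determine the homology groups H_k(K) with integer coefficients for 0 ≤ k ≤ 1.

H_0 = Z,  H_1 = Z.

Fix the vertex order A < B < D < E < F and write every simplex with vertices in increasing order. Then dim K = 1 and the simplices of K are:

  0-simplices (5): A, B, D, E, F
  1-simplices (5): AD, AF, BE, BF, DE

Hence C_0 ≅ Z^5, C_1 ≅ Z^5.

∂_1: C_1 → C_0 maps an edge to its endpoints' difference, ∂[p,q] = q − p. For instance
  ∂BE = E − B.
The 5×5 boundary matrix has rank 4 and Smith normal form diag(1,1,1,1).

Now H_k = ker ∂_k / im ∂_{k+1}, so:

  H_0: rank C_0 − rank ∂_1 = 5 − 4 = 1, and the invariant factors of ∂_1 are all 1, so H_0 ≅ Z.
  H_1: rank ker ∂_1 − rank ∂_2 = (5 − 4) − 0 = 1, and there is no ∂_2, so H_1 ≅ Z.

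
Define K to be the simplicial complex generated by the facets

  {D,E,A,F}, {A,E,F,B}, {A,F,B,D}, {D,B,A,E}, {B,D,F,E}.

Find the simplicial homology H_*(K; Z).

H_0 ≅ Z,  H_1 = 0,  H_2 = 0,  H_3 ≅ Z.

Take the total order A < B < D < E < F on the vertex set. Then K (dimension 3) consists of the simplices:

  0-simplices (5): A, B, D, E, F
  1-simplices (10): AB, AD, AE, AF, BD, BE, BF, DE, DF, EF
  2-simplices (10): ABD, ABE, ABF, ADE, ADF, AEF, BDE, BDF, BEF, DEF
  3-simplices (5): ABDE, ABDF, ABEF, ADEF, BDEF

giving chain groups C_0 ≅ Z^5, C_1 ≅ Z^10, C_2 ≅ Z^10, C_3 ≅ Z^5.

Boundary ∂_1: C_1 → C_0 sends each edge [p,q] (with p < q) to q − p. For instance
  ∂DE = E − D.
The 5×10 boundary matrix has rank 4 and Smith normal form diag(1,1,1,1).

The boundary map ∂_2: C_2 → C_1 sends each 2-simplex [p,q,r] to [q,r] − [p,r] + [p,q]. For instance
  ∂ABF = BF − AF + AB,
  ∂ADF = DF − AF + AD.
The resulting 10×10 matrix has rank 6, and its Smith normal form has invariant factors (1,1,1,1,1,1).

∂_3: C_3 → C_2 sends each 3-simplex σ to the alternating sum Σ_i (−1)^i (σ with its i-th vertex removed). For instance
  ∂ABDF = BDF − ADF + ABF − ABD,
  ∂ADEF = DEF − AEF + ADF − ADE.
The 10×5 boundary matrix has rank 4 and Smith normal form diag(1,1,1,1).

Now H_k = ker ∂_k / im ∂_{k+1}, so:

  H_0: rank C_0 − rank ∂_1 = 5 − 4 = 1, and the invariant factors of ∂_1 are all 1, so H_0 ≅ Z.
  H_1: rank ker ∂_1 − rank ∂_2 = (10 − 4) − 6 = 0, and the invariant factors of ∂_2 are all 1, so H_1 ≅ 0.
  H_2: rank ker ∂_2 − rank ∂_3 = (10 − 6) − 4 = 0, and the invariant factors of ∂_3 are all 1, so H_2 ≅ 0.
  H_3: rank ker ∂_3 − rank ∂_4 = (5 − 4) − 0 = 1, and there is no ∂_4, so H_3 ≅ Z.

(K is a triangulation of the 3-sphere S^3.)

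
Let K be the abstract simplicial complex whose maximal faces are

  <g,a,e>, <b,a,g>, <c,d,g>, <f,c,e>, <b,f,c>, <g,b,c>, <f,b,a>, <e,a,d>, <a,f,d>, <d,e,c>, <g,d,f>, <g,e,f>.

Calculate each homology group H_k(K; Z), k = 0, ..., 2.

H_0 = Z,  H_1 = Z/2Z,  H_2 = 0.

Fix the vertex order a < b < c < d < e < f < g and write every simplex with vertices in increasing order. Then dim K = 2 and the simplices of K are:

  0-simplices (7): a, b, c, d, e, f, g
  1-simplices (18): ab, ad, ae, af, ag, bc, bf, bg, cd, ce, cf, cg, de, df, dg, ef, eg, fg
  2-simplices (12): abf, abg, ade, adf, aeg, bcf, bcg, cde, cdg, cef, dfg, efg

giving chain groups C_0 ≅ Z^7, C_1 ≅ Z^18, C_2 ≅ Z^12.

The boundary map ∂_1: C_1 → C_0 maps an edge to its endpoints' difference, ∂[p,q] = q − p.
The 7×18 boundary matrix has rank 6 and Smith normal form diag(1,1,1,1,1,1).

The boundary map ∂_2: C_2 → C_1 acts by ∂[p,q,r] = [q,r] − [p,r] + [p,q]. For instance
  ∂abg = bg − ag + ab,
  ∂dfg = fg − dg + df.
The resulting 18×12 matrix has rank 12, and its Smith normal form has invariant factors (1,1,1,1,1,1,1,1,1,1,1,2).

Computing H_k = (kernel of ∂_k) / (image of ∂_{k+1}):

  H_0: rank C_0 − rank ∂_1 = 7 − 6 = 1, and the invariant factors of ∂_1 are all 1, so H_0 = Z.
  H_1: rank ker ∂_1 − rank ∂_2 = (18 − 6) − 12 = 0, and ∂_2 has invariant factor 2 > 1, so H_1 = Z/2Z.
  H_2: rank ker ∂_2 − rank ∂_3 = (12 − 12) − 0 = 0, and there is no ∂_3, so H_2 = 0.

As a check, the Euler characteristic is 7 − 18 + 12 = 1, which agrees with 1 − 0 + 0 = 1.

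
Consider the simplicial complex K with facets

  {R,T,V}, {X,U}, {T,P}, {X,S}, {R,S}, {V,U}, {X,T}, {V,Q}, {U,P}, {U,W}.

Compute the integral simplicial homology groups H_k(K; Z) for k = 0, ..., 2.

K has 9 vertices, 12 edges, 1 triangle.
rank ∂_0 = 0, rank ∂_1 = 8 ⇒ b_0 = 9 − 0 − 8 = 1; all invariant factors of ∂_1 are 1 so no torsion. So H_0 ≅ Z.
rank ∂_1 = 8, rank ∂_2 = 1 ⇒ b_1 = 12 − 8 − 1 = 3; all invariant factors of ∂_2 are 1 so no torsion. So H_1 ≅ Z^3.
rank ∂_2 = 1, rank ∂_3 = 0 ⇒ b_2 = 1 − 1 − 0 = 0. So H_2 ≅ 0.

H_0 ≅ Z,  H_1 ≅ Z^3,  H_2 = 0.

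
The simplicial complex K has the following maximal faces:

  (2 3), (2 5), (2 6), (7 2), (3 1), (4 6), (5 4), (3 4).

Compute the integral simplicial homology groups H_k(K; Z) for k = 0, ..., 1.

We work with the vertex ordering 1 < 2 < 3 < 4 < 5 < 6 < 7. The simplices of K, each written with vertices in increasing order, are:

  0-simplices (7): [1], [2], [3], [4], [5], [6], [7]
  1-simplices (8): [1,3], [2,3], [2,5], [2,6], [2,7], [3,4], [4,5], [4,6]

so the chain groups are C_0 ≅ Z^7, C_1 ≅ Z^8.

Boundary ∂_1: C_1 → C_0 maps an edge to its endpoints' difference, ∂[p,q] = q − p. For instance
  ∂[4,6] = [6] − [4].
As a 7×8 matrix over Z this has rank 6, with invariant factors (1,1,1,1,1,1).

From H_k ≅ ker(∂_k) / im(∂_{k+1}) we obtain:

  H_0: rank C_0 − rank ∂_1 = 7 − 6 = 1, and the invariant factors of ∂_1 are all 1, so H_0 ≅ Z.
  H_1: rank ker ∂_1 − rank ∂_2 = (8 − 6) − 0 = 2, and there is no ∂_2, so H_1 ≅ Z^2.

H_0 ≅ Z,  H_1 ≅ Z^2.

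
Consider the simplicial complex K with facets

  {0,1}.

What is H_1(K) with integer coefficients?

We work with the vertex ordering 0 < 1. The simplices of K, each written with vertices in increasing order, are:

  0-simplices (2): [0], [1]
  1-simplices (1): [0,1]

giving chain groups C_0 ≅ Z^2, C_1 ≅ Z^1.

Boundary ∂_1: C_1 → C_0 maps an edge to its endpoints' difference, ∂[p,q] = q − p.
The resulting 2×1 matrix has rank 1, and its Smith normal form has invariant factors (1).

From H_k ≅ ker(∂_k) / im(∂_{k+1}) we obtain:

  H_1: rank ker ∂_1 − rank ∂_2 = (1 − 1) − 0 = 0, and there is no ∂_2, so H_1 ≅ 0.

(K is a triangulation of the 1-simplex.)

H_1 ≅ 0.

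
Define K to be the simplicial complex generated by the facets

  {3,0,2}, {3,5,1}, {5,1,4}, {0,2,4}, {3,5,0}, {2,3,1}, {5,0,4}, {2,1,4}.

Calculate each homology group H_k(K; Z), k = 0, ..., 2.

We work with the vertex ordering 0 < 1 < 2 < 3 < 4 < 5. The simplices of K, each written with vertices in increasing order, are:

  0-simplices (6): [0], [1], [2], [3], [4], [5]
  1-simplices (12): [0,2], [0,3], [0,4], [0,5], [1,2], [1,3], [1,4], [1,5], [2,3], [2,4], [3,5], [4,5]
  2-simplices (8): [0,2,3], [0,2,4], [0,3,5], [0,4,5], [1,2,3], [1,2,4], [1,3,5], [1,4,5]

Hence C_0 ≅ Z^6, C_1 ≅ Z^12, C_2 ≅ Z^8.

The boundary map ∂_1: C_1 → C_0 sends each edge [p,q] (with p < q) to q − p. For instance
  ∂[2,4] = [4] − [2].
As a 6×12 matrix over Z this has rank 5, with invariant factors (1,1,1,1,1).

The boundary map ∂_2: C_2 → C_1 acts by ∂[p,q,r] = [q,r] − [p,r] + [p,q]. For instance
  ∂[1,4,5] = [4,5] − [1,5] + [1,4],
  ∂[1,3,5] = [3,5] − [1,5] + [1,3].
The 12×8 boundary matrix has rank 7 and Smith normal form diag(1,1,1,1,1,1,1).

Computing H_k = (kernel of ∂_k) / (image of ∂_{k+1}):

  H_0: rank C_0 − rank ∂_1 = 6 − 5 = 1, and the invariant factors of ∂_1 are all 1, so H_0 ≅ Z.
  H_1: rank ker ∂_1 − rank ∂_2 = (12 − 5) − 7 = 0, and the invariant factors of ∂_2 are all 1, so H_1 ≅ 0.
  H_2: rank ker ∂_2 − rank ∂_3 = (8 − 7) − 0 = 1, and there is no ∂_3, so H_2 ≅ Z.

As a check, the Euler characteristic is 6 − 12 + 8 = 2, which agrees with 1 − 0 + 1 = 2.

H_0 ≅ Z,  H_1 = 0,  H_2 ≅ Z.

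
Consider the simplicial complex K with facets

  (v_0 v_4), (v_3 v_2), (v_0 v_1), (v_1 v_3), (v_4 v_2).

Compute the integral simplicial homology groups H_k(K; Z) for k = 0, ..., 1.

H_0 = Z,  H_1 = Z.

Fix the vertex order v_0 < v_1 < v_2 < v_3 < v_4 and write every simplex with vertices in increasing order. Then dim K = 1 and the simplices of K are:

  0-simplices (5): [v_0], [v_1], [v_2], [v_3], [v_4]
  1-simplices (5): [v_0,v_1], [v_0,v_4], [v_1,v_3], [v_2,v_3], [v_2,v_4]

giving chain groups C_0 ≅ Z^5, C_1 ≅ Z^5.

Boundary ∂_1: C_1 → C_0 is given by ∂[p,q] = [q] − [p]. For instance
  ∂[v_2,v_3] = [v_3] − [v_2].
The resulting 5×5 matrix has rank 4, and its Smith normal form has invariant factors (1,1,1,1).

Computing H_k = (kernel of ∂_k) / (image of ∂_{k+1}):

  H_0: rank C_0 − rank ∂_1 = 5 − 4 = 1, and the invariant factors of ∂_1 are all 1, so H_0 = Z.
  H_1: rank ker ∂_1 − rank ∂_2 = (5 − 4) − 0 = 1, and there is no ∂_2, so H_1 = Z.

As a check, the Euler characteristic is 5 − 5 = 0, which agrees with 1 − 1 = 0.
(K is a triangulation of the circle S^1.)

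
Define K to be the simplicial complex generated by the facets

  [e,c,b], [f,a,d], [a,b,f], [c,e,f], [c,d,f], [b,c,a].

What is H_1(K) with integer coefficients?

H_1 ≅ Z.

Take the total order a < b < c < d < e < f on the vertex set. Then K (dimension 2) consists of the simplices:

  0-simplices (6): a, b, c, d, e, f
  1-simplices (12): ab, ac, ad, af, bc, be, bf, cd, ce, cf, df, ef
  2-simplices (6): abc, abf, adf, bce, cdf, cef

so the chain groups are C_0 ≅ Z^6, C_1 ≅ Z^12, C_2 ≅ Z^6.

Boundary ∂_1: C_1 → C_0 maps an edge to its endpoints' difference, ∂[p,q] = q − p.
As a 6×12 matrix over Z this has rank 5, with invariant factors (1,1,1,1,1).

∂_2: C_2 → C_1 acts by ∂[p,q,r] = [q,r] − [p,r] + [p,q]. For instance
  ∂adf = df − af + ad,
  ∂cef = ef − cf + ce.
The 12×6 boundary matrix has rank 6 and Smith normal form diag(1,1,1,1,1,1).

From H_k ≅ ker(∂_k) / im(∂_{k+1}) we obtain:

  H_1: rank ker ∂_1 − rank ∂_2 = (12 − 5) − 6 = 1, and the invariant factors of ∂_2 are all 1, so H_1 = Z.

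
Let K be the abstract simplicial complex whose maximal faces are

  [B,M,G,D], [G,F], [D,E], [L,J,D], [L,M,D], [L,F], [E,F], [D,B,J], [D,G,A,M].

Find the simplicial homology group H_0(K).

Order the vertices as A < B < D < E < F < G < J < L < M. Listing each simplex with vertices in this order, K has dimension 3 with simplices:

  0-simplices (9): A, B, D, E, F, G, J, L, M
  1-simplices (18): AD, AG, AM, BD, BG, BJ, BM, DE, DG, DJ, DL, DM, EF, FG, FL, GM, JL, LM
  2-simplices (10): ADG, ADM, AGM, BDG, BDJ, BDM, BGM, DGM, DJL, DLM
  3-simplices (2): ADGM, BDGM

so the chain groups are C_0 ≅ Z^9, C_1 ≅ Z^18, C_2 ≅ Z^10, C_3 ≅ Z^2.

The boundary map ∂_1: C_1 → C_0 sends each edge [p,q] (with p < q) to q − p.
The resulting 9×18 matrix has rank 8, and its Smith normal form has invariant factors (1,1,1,1,1,1,1,1).

The boundary map ∂_2: C_2 → C_1 maps a triangle to the signed sum of its edges. For instance
  ∂ADG = DG − AG + AD,
  ∂AGM = GM − AM + AG.
The resulting 18×10 matrix has rank 8, and its Smith normal form has invariant factors (1,1,1,1,1,1,1,1).

Boundary ∂_3: C_3 → C_2 sends each 3-simplex σ to the alternating sum Σ_i (−1)^i (σ with its i-th vertex removed). For instance
  ∂ADGM = DGM − AGM + ADM − ADG,
  ∂BDGM = DGM − BGM + BDM − BDG.
As a 10×2 matrix over Z this has rank 2, with invariant factors (1,1).

From H_k ≅ ker(∂_k) / im(∂_{k+1}) we obtain:

  H_0: rank C_0 − rank ∂_1 = 9 − 8 = 1, and the invariant factors of ∂_1 are all 1, so H_0 ≅ Z.

H_0 ≅ Z.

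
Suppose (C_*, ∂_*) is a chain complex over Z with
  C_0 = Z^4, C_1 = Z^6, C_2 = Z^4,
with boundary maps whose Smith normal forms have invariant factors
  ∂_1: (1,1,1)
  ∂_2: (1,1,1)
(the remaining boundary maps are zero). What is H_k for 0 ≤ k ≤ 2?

H_0: b_0 = 4 − 0 − 3 = 1; torsion from ∂_1 factors > 1: none. So H_0 = Z.
H_1: b_1 = 6 − 3 − 3 = 0; torsion from ∂_2 factors > 1: none. So H_1 = 0.
H_2: b_2 = 4 − 3 − 0 = 1; torsion from ∂_3 factors > 1: none. So H_2 = Z.

H_0 = Z,  H_1 = 0,  H_2 = Z.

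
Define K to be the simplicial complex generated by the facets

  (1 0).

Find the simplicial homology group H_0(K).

H_0 = Z.

Fix the vertex order 0 < 1 and write every simplex with vertices in increasing order. Then dim K = 1 and the simplices of K are:

  0-simplices (2): [0], [1]
  1-simplices (1): [0,1]

giving chain groups C_0 ≅ Z^2, C_1 ≅ Z^1.

The boundary map ∂_1: C_1 → C_0 is given by ∂[p,q] = [q] − [p]. For instance
  ∂[0,1] = [1] − [0].
This gives a 2×1 integer matrix of rank 1; reducing to Smith normal form yields diagonal entries (1).

From H_k ≅ ker(∂_k) / im(∂_{k+1}) we obtain:

  H_0: rank C_0 − rank ∂_1 = 2 − 1 = 1, and the invariant factors of ∂_1 are all 1, so H_0 ≅ Z.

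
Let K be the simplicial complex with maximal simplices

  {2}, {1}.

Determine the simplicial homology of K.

H_0 ≅ Z^2.

Take the total order 1 < 2 on the vertex set. Then K (dimension 0) consists of the simplices:

  0-simplices (2): [1], [2]

Hence C_0 ≅ Z^2.

From H_k ≅ ker(∂_k) / im(∂_{k+1}) we obtain:

  H_0: rank C_0 − rank ∂_1 = 2 − 0 = 2, and there is no ∂_1, so H_0 = Z^2.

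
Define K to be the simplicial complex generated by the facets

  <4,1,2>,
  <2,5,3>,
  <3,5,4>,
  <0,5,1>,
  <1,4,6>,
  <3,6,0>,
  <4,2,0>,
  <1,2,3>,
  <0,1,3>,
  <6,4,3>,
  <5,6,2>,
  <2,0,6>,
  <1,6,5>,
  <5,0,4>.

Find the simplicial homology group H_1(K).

H_1 = Z^2.

We work with the vertex ordering 0 < 1 < 2 < 3 < 4 < 5 < 6. The simplices of K, each written with vertices in increasing order, are:

  0-simplices (7): [0], [1], [2], [3], [4], [5], [6]
  1-simplices (21): [0,1], [0,2], [0,3], [0,4], [0,5], [0,6], [1,2], [1,3], [1,4], [1,5], [1,6], [2,3], [2,4], [2,5], [2,6], [3,4], [3,5], [3,6], [4,5], [4,6], [5,6]
  2-simplices (14): [0,1,3], [0,1,5], [0,2,4], [0,2,6], [0,3,6], [0,4,5], [1,2,3], [1,2,4], [1,4,6], [1,5,6], [2,3,5], [2,5,6], [3,4,5], [3,4,6]

Hence C_0 ≅ Z^7, C_1 ≅ Z^21, C_2 ≅ Z^14.

The boundary map ∂_1: C_1 → C_0 maps an edge to its endpoints' difference, ∂[p,q] = q − p. For instance
  ∂[4,5] = [5] − [4].
The resulting 7×21 matrix has rank 6, and its Smith normal form has invariant factors (1,1,1,1,1,1).

∂_2: C_2 → C_1 acts by ∂[p,q,r] = [q,r] − [p,r] + [p,q]. For instance
  ∂[2,5,6] = [5,6] − [2,6] + [2,5],
  ∂[0,1,3] = [1,3] − [0,3] + [0,1].
As a 21×14 matrix over Z this has rank 13, with invariant factors (1,1,1,1,1,1,1,1,1,1,1,1,1).

Computing H_k = (kernel of ∂_k) / (image of ∂_{k+1}):

  H_1: rank ker ∂_1 − rank ∂_2 = (21 − 6) − 13 = 2, and the invariant factors of ∂_2 are all 1, so H_1 = Z^2.

(K is a triangulation of the torus T^2.)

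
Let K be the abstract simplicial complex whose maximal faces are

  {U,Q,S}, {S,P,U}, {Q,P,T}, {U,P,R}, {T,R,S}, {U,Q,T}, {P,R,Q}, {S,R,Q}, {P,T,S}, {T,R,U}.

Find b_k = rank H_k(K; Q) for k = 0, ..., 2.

We work with the vertex ordering P < Q < R < S < T < U. The simplices of K, each written with vertices in increasing order, are:

  0-simplices (6): P, Q, R, S, T, U
  1-simplices (15): PQ, PR, PS, PT, PU, QR, QS, QT, QU, RS, RT, RU, ST, SU, TU
  2-simplices (10): PQR, PQT, PRU, PST, PSU, QRS, QSU, QTU, RST, RTU

giving chain groups C_0 ≅ Z^6, C_1 ≅ Z^15, C_2 ≅ Z^10.

The boundary map ∂_1: C_1 → C_0 maps an edge to its endpoints' difference, ∂[p,q] = q − p. For instance
  ∂RS = S − R.
The resulting 6×15 matrix has rank 5, and its Smith normal form has invariant factors (1,1,1,1,1).

The boundary map ∂_2: C_2 → C_1 acts by ∂[p,q,r] = [q,r] − [p,r] + [p,q]. For instance
  ∂QRS = RS − QS + QR,
  ∂PQT = QT − PT + PQ.
The resulting 15×10 matrix has rank 10, and its Smith normal form has invariant factors (1,1,1,1,1,1,1,1,1,2).

Computing H_k = (kernel of ∂_k) / (image of ∂_{k+1}):

  H_0: rank C_0 − rank ∂_1 = 6 − 5 = 1, and the invariant factors of ∂_1 are all 1, so H_0 ≅ Z.
  H_1: rank ker ∂_1 − rank ∂_2 = (15 − 5) − 10 = 0, and ∂_2 has invariant factor 2 > 1, so H_1 ≅ Z/2.
  H_2: rank ker ∂_2 − rank ∂_3 = (10 − 10) − 0 = 0, and there is no ∂_3, so H_2 ≅ 0.

Hence the Betti numbers are b_0 = 1, b_1 = 0, b_2 = 0.

b_0 = 1, b_1 = 0, b_2 = 0.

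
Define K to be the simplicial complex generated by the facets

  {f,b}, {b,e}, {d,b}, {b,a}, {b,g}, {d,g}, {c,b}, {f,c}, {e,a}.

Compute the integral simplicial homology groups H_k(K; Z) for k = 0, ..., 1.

H_0 = Z,  H_1 = Z^3.

Order the vertices as a < b < c < d < e < f < g. Listing each simplex with vertices in this order, K has dimension 1 with simplices:

  0-simplices (7): a, b, c, d, e, f, g
  1-simplices (9): ab, ae, bc, bd, be, bf, bg, cf, dg

so the chain groups are C_0 ≅ Z^7, C_1 ≅ Z^9.

The boundary map ∂_1: C_1 → C_0 is given by ∂[p,q] = [q] − [p].
The resulting 7×9 matrix has rank 6, and its Smith normal form has invariant factors (1,1,1,1,1,1).

Reading off H_k = ker ∂_k / im ∂_{k+1}:

  H_0: rank C_0 − rank ∂_1 = 7 − 6 = 1, and the invariant factors of ∂_1 are all 1, so H_0 = Z.
  H_1: rank ker ∂_1 − rank ∂_2 = (9 − 6) − 0 = 3, and there is no ∂_2, so H_1 = Z^3.

As a check, the Euler characteristic is 7 − 9 = -2, which agrees with 1 − 3 = -2.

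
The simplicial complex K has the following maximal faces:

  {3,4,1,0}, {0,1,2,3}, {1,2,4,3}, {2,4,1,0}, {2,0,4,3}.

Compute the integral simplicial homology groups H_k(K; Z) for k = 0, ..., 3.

Take the total order 0 < 1 < 2 < 3 < 4 on the vertex set. Then K (dimension 3) consists of the simplices:

  0-simplices (5): [0], [1], [2], [3], [4]
  1-simplices (10): [0,1], [0,2], [0,3], [0,4], [1,2], [1,3], [1,4], [2,3], [2,4], [3,4]
  2-simplices (10): [0,1,2], [0,1,3], [0,1,4], [0,2,3], [0,2,4], [0,3,4], [1,2,3], [1,2,4], [1,3,4], [2,3,4]
  3-simplices (5): [0,1,2,3], [0,1,2,4], [0,1,3,4], [0,2,3,4], [1,2,3,4]

giving chain groups C_0 ≅ Z^5, C_1 ≅ Z^10, C_2 ≅ Z^10, C_3 ≅ Z^5.

Boundary ∂_1: C_1 → C_0 is given by ∂[p,q] = [q] − [p].
As a 5×10 matrix over Z this has rank 4, with invariant factors (1,1,1,1).

The boundary map ∂_2: C_2 → C_1 maps a triangle to the signed sum of its edges. For instance
  ∂[0,1,3] = [1,3] − [0,3] + [0,1],
  ∂[0,1,2] = [1,2] − [0,2] + [0,1].
As a 10×10 matrix over Z this has rank 6, with invariant factors (1,1,1,1,1,1).

The boundary map ∂_3: C_3 → C_2 sends each 3-simplex σ to the alternating sum Σ_i (−1)^i (σ with its i-th vertex removed). For instance
  ∂[1,2,3,4] = [2,3,4] − [1,3,4] + [1,2,4] − [1,2,3],
  ∂[0,1,2,4] = [1,2,4] − [0,2,4] + [0,1,4] − [0,1,2].
This gives a 10×5 integer matrix of rank 4; reducing to Smith normal form yields diagonal entries (1,1,1,1).

Now H_k = ker ∂_k / im ∂_{k+1}, so:

  H_0: rank C_0 − rank ∂_1 = 5 − 4 = 1, and the invariant factors of ∂_1 are all 1, so H_0 ≅ Z.
  H_1: rank ker ∂_1 − rank ∂_2 = (10 − 4) − 6 = 0, and the invariant factors of ∂_2 are all 1, so H_1 ≅ 0.
  H_2: rank ker ∂_2 − rank ∂_3 = (10 − 6) − 4 = 0, and the invariant factors of ∂_3 are all 1, so H_2 ≅ 0.
  H_3: rank ker ∂_3 − rank ∂_4 = (5 − 4) − 0 = 1, and there is no ∂_4, so H_3 ≅ Z.

H_0 = Z,  H_1 = 0,  H_2 = 0,  H_3 = Z.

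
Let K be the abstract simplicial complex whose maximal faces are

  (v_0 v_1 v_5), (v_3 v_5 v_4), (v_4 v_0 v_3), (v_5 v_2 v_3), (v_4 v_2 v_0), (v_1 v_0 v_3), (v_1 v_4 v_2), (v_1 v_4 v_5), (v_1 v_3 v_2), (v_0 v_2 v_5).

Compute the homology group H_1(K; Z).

K has 6 vertices, 15 edges, 10 triangles.
rank ∂_1 = 5, rank ∂_2 = 10 ⇒ b_1 = 15 − 5 − 10 = 0; ∂_2 has invariant factor(s) [2] giving torsion. So H_1 ≅ Z/2Z.

H_1 ≅ Z/2Z.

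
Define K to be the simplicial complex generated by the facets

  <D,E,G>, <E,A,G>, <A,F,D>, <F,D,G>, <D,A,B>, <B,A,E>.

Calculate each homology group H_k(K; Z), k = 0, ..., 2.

H_0 = Z,  H_1 = Z,  H_2 = 0.

Order the vertices as A < B < D < E < F < G. Listing each simplex with vertices in this order, K has dimension 2 with simplices:

  0-simplices (6): A, B, D, E, F, G
  1-simplices (12): AB, AD, AE, AF, AG, BD, BE, DE, DF, DG, EG, FG
  2-simplices (6): ABD, ABE, ADF, AEG, DEG, DFG

Hence C_0 ≅ Z^6, C_1 ≅ Z^12, C_2 ≅ Z^6.

∂_1: C_1 → C_0 maps an edge to its endpoints' difference, ∂[p,q] = q − p. For instance
  ∂EG = G − E.
The 6×12 boundary matrix has rank 5 and Smith normal form diag(1,1,1,1,1).

The boundary map ∂_2: C_2 → C_1 acts by ∂[p,q,r] = [q,r] − [p,r] + [p,q]. For instance
  ∂AEG = EG − AG + AE,
  ∂ADF = DF − AF + AD.
The resulting 12×6 matrix has rank 6, and its Smith normal form has invariant factors (1,1,1,1,1,1).

Reading off H_k = ker ∂_k / im ∂_{k+1}:

  H_0: rank C_0 − rank ∂_1 = 6 − 5 = 1, and the invariant factors of ∂_1 are all 1, so H_0 ≅ Z.
  H_1: rank ker ∂_1 − rank ∂_2 = (12 − 5) − 6 = 1, and the invariant factors of ∂_2 are all 1, so H_1 ≅ Z.
  H_2: rank ker ∂_2 − rank ∂_3 = (6 − 6) − 0 = 0, and there is no ∂_3, so H_2 ≅ 0.

As a check, the Euler characteristic is 6 − 12 + 6 = 0, which agrees with 1 − 1 + 0 = 0.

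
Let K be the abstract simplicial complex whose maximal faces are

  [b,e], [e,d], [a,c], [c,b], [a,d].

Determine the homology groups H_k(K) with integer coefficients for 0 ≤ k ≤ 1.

Order the vertices as a < b < c < d < e. Listing each simplex with vertices in this order, K has dimension 1 with simplices:

  0-simplices (5): a, b, c, d, e
  1-simplices (5): ac, ad, bc, be, de

Hence C_0 ≅ Z^5, C_1 ≅ Z^5.

∂_1: C_1 → C_0 maps an edge to its endpoints' difference, ∂[p,q] = q − p. For instance
  ∂ac = c − a.
The 5×5 boundary matrix has rank 4 and Smith normal form diag(1,1,1,1).

Computing H_k = (kernel of ∂_k) / (image of ∂_{k+1}):

  H_0: rank C_0 − rank ∂_1 = 5 − 4 = 1, and the invariant factors of ∂_1 are all 1, so H_0 = Z.
  H_1: rank ker ∂_1 − rank ∂_2 = (5 − 4) − 0 = 1, and there is no ∂_2, so H_1 = Z.

H_0 = Z,  H_1 = Z.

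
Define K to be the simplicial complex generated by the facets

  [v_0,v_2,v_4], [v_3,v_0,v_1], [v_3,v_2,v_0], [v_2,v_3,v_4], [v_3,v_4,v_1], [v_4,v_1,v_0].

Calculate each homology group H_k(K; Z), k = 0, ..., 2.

H_0 ≅ Z,  H_1 = 0,  H_2 ≅ Z.

Take the total order v_0 < v_1 < v_2 < v_3 < v_4 on the vertex set. Then K (dimension 2) consists of the simplices:

  0-simplices (5): [v_0], [v_1], [v_2], [v_3], [v_4]
  1-simplices (9): [v_0,v_1], [v_0,v_2], [v_0,v_3], [v_0,v_4], [v_1,v_3], [v_1,v_4], [v_2,v_3], [v_2,v_4], [v_3,v_4]
  2-simplices (6): [v_0,v_1,v_3], [v_0,v_1,v_4], [v_0,v_2,v_3], [v_0,v_2,v_4], [v_1,v_3,v_4], [v_2,v_3,v_4]

Hence C_0 ≅ Z^5, C_1 ≅ Z^9, C_2 ≅ Z^6.

The boundary map ∂_1: C_1 → C_0 maps an edge to its endpoints' difference, ∂[p,q] = q − p.
This gives a 5×9 integer matrix of rank 4; reducing to Smith normal form yields diagonal entries (1,1,1,1).

Boundary ∂_2: C_2 → C_1 maps a triangle to the signed sum of its edges. For instance
  ∂[v_0,v_2,v_3] = [v_2,v_3] − [v_0,v_3] + [v_0,v_2],
  ∂[v_2,v_3,v_4] = [v_3,v_4] − [v_2,v_4] + [v_2,v_3].
As a 9×6 matrix over Z this has rank 5, with invariant factors (1,1,1,1,1).

Reading off H_k = ker ∂_k / im ∂_{k+1}:

  H_0: rank C_0 − rank ∂_1 = 5 − 4 = 1, and the invariant factors of ∂_1 are all 1, so H_0 = Z.
  H_1: rank ker ∂_1 − rank ∂_2 = (9 − 4) − 5 = 0, and the invariant factors of ∂_2 are all 1, so H_1 = 0.
  H_2: rank ker ∂_2 − rank ∂_3 = (6 − 5) − 0 = 1, and there is no ∂_3, so H_2 = Z.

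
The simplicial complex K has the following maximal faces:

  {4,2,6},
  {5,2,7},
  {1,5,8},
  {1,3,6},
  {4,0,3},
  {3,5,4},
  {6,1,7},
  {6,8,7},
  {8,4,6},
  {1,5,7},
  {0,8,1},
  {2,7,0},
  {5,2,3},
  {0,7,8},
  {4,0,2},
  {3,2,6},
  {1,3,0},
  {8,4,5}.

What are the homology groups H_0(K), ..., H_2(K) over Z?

We work with the vertex ordering 0 < 1 < 2 < 3 < 4 < 5 < 6 < 7 < 8. The simplices of K, each written with vertices in increasing order, are:

  0-simplices (9): [0], [1], [2], [3], [4], [5], [6], [7], [8]
  1-simplices (27): (27 of them)
  2-simplices (18): [0,1,3], [0,1,8], [0,2,4], [0,2,7], [0,3,4], [0,7,8], [1,3,6], [1,5,7], [1,5,8], [1,6,7], [2,3,5], [2,3,6], [2,4,6], [2,5,7], [3,4,5], [4,5,8], [4,6,8], [6,7,8]

giving chain groups C_0 ≅ Z^9, C_1 ≅ Z^27, C_2 ≅ Z^18.

∂_1: C_1 → C_0 sends each edge [p,q] (with p < q) to q − p.
As a 9×27 matrix over Z this has rank 8, with invariant factors (1,1,1,1,1,1,1,1).

Boundary ∂_2: C_2 → C_1 acts by ∂[p,q,r] = [q,r] − [p,r] + [p,q]. For instance
  ∂[1,5,8] = [5,8] − [1,8] + [1,5],
  ∂[2,5,7] = [5,7] − [2,7] + [2,5].
The 27×18 boundary matrix has rank 18 and Smith normal form diag(1,1,1,1,1,1,1,1,1,1,1,1,1,1,1,1,1,2).

Now H_k = ker ∂_k / im ∂_{k+1}, so:

  H_0: rank C_0 − rank ∂_1 = 9 − 8 = 1, and the invariant factors of ∂_1 are all 1, so H_0 ≅ Z.
  H_1: rank ker ∂_1 − rank ∂_2 = (27 − 8) − 18 = 1, and ∂_2 has invariant factor 2 > 1, so H_1 ≅ Z × Z/2.
  H_2: rank ker ∂_2 − rank ∂_3 = (18 − 18) − 0 = 0, and there is no ∂_3, so H_2 ≅ 0.

H_0 = Z,  H_1 = Z × Z/2,  H_2 = 0.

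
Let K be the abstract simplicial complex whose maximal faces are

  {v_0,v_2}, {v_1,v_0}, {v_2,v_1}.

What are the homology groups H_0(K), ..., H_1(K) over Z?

H_0 ≅ Z,  H_1 ≅ Z.

Take the total order v_0 < v_1 < v_2 on the vertex set. Then K (dimension 1) consists of the simplices:

  0-simplices (3): [v_0], [v_1], [v_2]
  1-simplices (3): [v_0,v_1], [v_0,v_2], [v_1,v_2]

so the chain groups are C_0 ≅ Z^3, C_1 ≅ Z^3.

Boundary ∂_1: C_1 → C_0 is given by ∂[p,q] = [q] − [p]. For instance
  ∂[v_1,v_2] = [v_2] − [v_1].
The 3×3 boundary matrix has rank 2 and Smith normal form diag(1,1).

Reading off H_k = ker ∂_k / im ∂_{k+1}:

  H_0: rank C_0 − rank ∂_1 = 3 − 2 = 1, and the invariant factors of ∂_1 are all 1, so H_0 ≅ Z.
  H_1: rank ker ∂_1 − rank ∂_2 = (3 − 2) − 0 = 1, and there is no ∂_2, so H_1 ≅ Z.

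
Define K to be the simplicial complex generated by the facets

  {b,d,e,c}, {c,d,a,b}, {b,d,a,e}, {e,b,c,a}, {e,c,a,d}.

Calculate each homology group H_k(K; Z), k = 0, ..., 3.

H_0 = Z,  H_1 = 0,  H_2 = 0,  H_3 = Z.

Take the total order a < b < c < d < e on the vertex set. Then K (dimension 3) consists of the simplices:

  0-simplices (5): a, b, c, d, e
  1-simplices (10): ab, ac, ad, ae, bc, bd, be, cd, ce, de
  2-simplices (10): abc, abd, abe, acd, ace, ade, bcd, bce, bde, cde
  3-simplices (5): abcd, abce, abde, acde, bcde

Hence C_0 ≅ Z^5, C_1 ≅ Z^10, C_2 ≅ Z^10, C_3 ≅ Z^5.

∂_1: C_1 → C_0 sends each edge [p,q] (with p < q) to q − p. For instance
  ∂be = e − b.
As a 5×10 matrix over Z this has rank 4, with invariant factors (1,1,1,1).

The boundary map ∂_2: C_2 → C_1 acts by ∂[p,q,r] = [q,r] − [p,r] + [p,q]. For instance
  ∂abc = bc − ac + ab,
  ∂bde = de − be + bd.
The 10×10 boundary matrix has rank 6 and Smith normal form diag(1,1,1,1,1,1).

The boundary map ∂_3: C_3 → C_2 sends each 3-simplex σ to the alternating sum Σ_i (−1)^i (σ with its i-th vertex removed). For instance
  ∂acde = cde − ade + ace − acd,
  ∂abce = bce − ace + abe − abc.
As a 10×5 matrix over Z this has rank 4, with invariant factors (1,1,1,1).

Computing H_k = (kernel of ∂_k) / (image of ∂_{k+1}):

  H_0: rank C_0 − rank ∂_1 = 5 − 4 = 1, and the invariant factors of ∂_1 are all 1, so H_0 ≅ Z.
  H_1: rank ker ∂_1 − rank ∂_2 = (10 − 4) − 6 = 0, and the invariant factors of ∂_2 are all 1, so H_1 ≅ 0.
  H_2: rank ker ∂_2 − rank ∂_3 = (10 − 6) − 4 = 0, and the invariant factors of ∂_3 are all 1, so H_2 ≅ 0.
  H_3: rank ker ∂_3 − rank ∂_4 = (5 − 4) − 0 = 1, and there is no ∂_4, so H_3 ≅ Z.

As a check, the Euler characteristic is 5 − 10 + 10 − 5 = 0, which agrees with 1 − 0 + 0 − 1 = 0.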